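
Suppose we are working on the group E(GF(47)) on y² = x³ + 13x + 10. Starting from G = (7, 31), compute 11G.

Repeated addition: build up to 11G.
2G: tangent at (7, 31): λ = (3·7² + 13)/(2·31) ≡ 19/15. 15⁻¹ ≡ 22 (mod 47), so λ ≡ 19·22 ≡ 42.
  x = λ² - 7 - 7 = 1764 - 14 ≡ 11; y = λ·(7 - 11) - 31 ≡ 36. → (11, 36)
3G: (11, 36) + (7, 31). λ = (31 - 36)/(7 - 11) ≡ 42/43 mod 47. 43⁻¹ ≡ 35 (mod 47) since 43·35 = 1505 ≡ 1, so λ ≡ 13.
  x = λ² - 11 - 7 = 169 - 18 ≡ 10; y = λ·(11 - 10) - 36 ≡ 24. → (10, 24)
4G: (10, 24) + (7, 31). λ = (31 - 24)/(7 - 10) ≡ 7/44 mod 47. 44⁻¹ ≡ 31 (mod 47), so λ ≡ 29.
  x = λ² - 10 - 7 = 841 - 17 ≡ 25; y = λ·(10 - 25) - 24 ≡ 11. → (25, 11)
5G: (25, 11) + (7, 31). λ = (31 - 11)/(7 - 25) ≡ 20/29 mod 47. 29⁻¹ ≡ 13 (mod 47) since 29·13 = 377 ≡ 1, so λ ≡ 25.
  x = λ² - 25 - 7 = 625 - 32 ≡ 29; y = λ·(25 - 29) - 11 ≡ 30. → (29, 30)
6G: (29, 30) + (7, 31). λ = (31 - 30)/(7 - 29) ≡ 1/25 mod 47. 25⁻¹ ≡ 32 (mod 47), so λ ≡ 32.
  x = λ² - 29 - 7 = 1024 - 36 ≡ 1; y = λ·(29 - 1) - 30 ≡ 20. → (1, 20)
7G: (1, 20) + (7, 31). λ = (31 - 20)/(7 - 1) ≡ 11/6 mod 47. 6⁻¹ ≡ 8 (mod 47) since 6·8 = 48 ≡ 1, so λ ≡ 41.
  x = λ² - 1 - 7 = 1681 - 8 ≡ 28; y = λ·(1 - 28) - 20 ≡ 1. → (28, 1)
8G: (28, 1) + (7, 31). λ = (31 - 1)/(7 - 28) ≡ 30/26 mod 47. 26⁻¹ ≡ 38 (mod 47), so λ ≡ 12.
  x = λ² - 28 - 7 = 144 - 35 ≡ 15; y = λ·(28 - 15) - 1 ≡ 14. → (15, 14)
9G: (15, 14) + (7, 31). λ = (31 - 14)/(7 - 15) ≡ 17/39 mod 47. 39⁻¹ ≡ 41 (mod 47), so λ ≡ 39.
  x = λ² - 15 - 7 = 1521 - 22 ≡ 42; y = λ·(15 - 42) - 14 ≡ 14. → (42, 14)
10G: (42, 14) + (7, 31). λ = (31 - 14)/(7 - 42) ≡ 17/12 mod 47. 12⁻¹ ≡ 4 (mod 47), so λ ≡ 21.
  x = λ² - 42 - 7 = 441 - 49 ≡ 16; y = λ·(42 - 16) - 14 ≡ 15. → (16, 15)
11G: (16, 15) + (7, 31). λ = (31 - 15)/(7 - 16) ≡ 16/38 mod 47. 38⁻¹ ≡ 26 (mod 47), so λ ≡ 40.
  x = λ² - 16 - 7 = 1600 - 23 ≡ 26; y = λ·(16 - 26) - 15 ≡ 8. → (26, 8)

(26, 8)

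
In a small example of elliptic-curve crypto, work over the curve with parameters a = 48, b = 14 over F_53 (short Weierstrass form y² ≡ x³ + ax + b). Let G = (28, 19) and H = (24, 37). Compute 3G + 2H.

First 3G:
Repeated addition: build up to 3G.
2G: tangent at (28, 19): λ = (3·28² + 48)/(2·19) ≡ 15/38. 38⁻¹ ≡ 7 (mod 53), so λ ≡ 15·7 ≡ 52.
  x = λ² - 28 - 28 = 2704 - 56 ≡ 51; y = λ·(28 - 51) - 19 ≡ 4. → (51, 4)
3G: (51, 4) + (28, 19). λ = (19 - 4)/(28 - 51) ≡ 15/30 mod 53. 30⁻¹ ≡ 23 (mod 53) since 30·23 = 690 ≡ 1, so λ ≡ 27.
  x = λ² - 51 - 28 = 729 - 79 ≡ 14; y = λ·(51 - 14) - 4 ≡ 41. → (14, 41)
3G = (14, 41).
Next 2H:
Repeated addition: build up to 2H.
2H: tangent at (24, 37): λ = (3·24² + 48)/(2·37) ≡ 27/21. 21⁻¹ ≡ 48 (mod 53) since 21·48 = 1008 ≡ 1, so λ ≡ 27·48 ≡ 24.
  x = λ² - 24 - 24 = 576 - 48 ≡ 51; y = λ·(24 - 51) - 37 ≡ 4. → (51, 4)
2H = (51, 4).
Finally 3G + 2H:
(14, 41) + (51, 4). λ = (4 - 41)/(51 - 14) ≡ 16/37 mod 53. 37⁻¹ ≡ 43 (mod 53) since 37·43 = 1591 ≡ 1, so λ ≡ 52.
  x = λ² - 14 - 51 = 2704 - 65 ≡ 42; y = λ·(14 - 42) - 41 ≡ 40. → (42, 40)

(42, 40)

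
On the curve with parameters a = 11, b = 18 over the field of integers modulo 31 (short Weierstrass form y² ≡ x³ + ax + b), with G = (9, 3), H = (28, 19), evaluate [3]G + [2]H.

First 3G:
Repeated addition: build up to 3G.
2G: tangent at (9, 3): λ = (3·9² + 11)/(2·3) ≡ 6/6. 6⁻¹ ≡ 26 (mod 31) since 6·26 = 156 ≡ 1, so λ ≡ 6·26 ≡ 1.
  x = λ² - 9 - 9 = 1 - 18 ≡ 14; y = λ·(9 - 14) - 3 ≡ 23. → (14, 23)
3G: (14, 23) + (9, 3). λ = (3 - 23)/(9 - 14) ≡ 11/26 mod 31. 26⁻¹ ≡ 6 (mod 31), so λ ≡ 4.
  x = λ² - 14 - 9 = 16 - 23 ≡ 24; y = λ·(14 - 24) - 23 ≡ 30. → (24, 30)
3G = (24, 30).
Next 2H:
Repeated addition: build up to 2H.
2H: tangent at (28, 19): λ = (3·28² + 11)/(2·19) ≡ 7/7. 7⁻¹ ≡ 9 (mod 31) since 7·9 = 63 ≡ 1, so λ ≡ 7·9 ≡ 1.
  x = λ² - 28 - 28 = 1 - 56 ≡ 7; y = λ·(28 - 7) - 19 ≡ 2. → (7, 2)
2H = (7, 2).
Finally 3G + 2H:
(24, 30) + (7, 2). λ = (2 - 30)/(7 - 24) ≡ 3/14 mod 31. 14⁻¹ ≡ 20 (mod 31) since 14·20 = 280 ≡ 1, so λ ≡ 29.
  x = λ² - 24 - 7 = 841 - 31 ≡ 4; y = λ·(24 - 4) - 30 ≡ 23. → (4, 23)

(4, 23)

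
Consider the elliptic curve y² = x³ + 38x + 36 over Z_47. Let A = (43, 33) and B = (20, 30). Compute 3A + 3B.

(21, 15)

First 3A:
Repeated addition: build up to 3A.
2A: tangent at (43, 33): λ = (3·43² + 38)/(2·33) ≡ 39/19. 19⁻¹ ≡ 5 (mod 47) since 19·5 = 95 ≡ 1, so λ ≡ 39·5 ≡ 7.
  x = λ² - 43 - 43 = 49 - 86 ≡ 10; y = λ·(43 - 10) - 33 ≡ 10. → (10, 10)
3A: (10, 10) + (43, 33). λ = (33 - 10)/(43 - 10) ≡ 23/33 mod 47. 33⁻¹ ≡ 10 (mod 47), so λ ≡ 42.
  x = λ² - 10 - 43 = 1764 - 53 ≡ 19; y = λ·(10 - 19) - 10 ≡ 35. → (19, 35)
3A = (19, 35).
Next 3B:
Repeated addition: build up to 3B.
2B: tangent at (20, 30): λ = (3·20² + 38)/(2·30) ≡ 16/13. 13⁻¹ ≡ 29 (mod 47), so λ ≡ 16·29 ≡ 41.
  x = λ² - 20 - 20 = 1681 - 40 ≡ 43; y = λ·(20 - 43) - 30 ≡ 14. → (43, 14)
3B: (43, 14) + (20, 30). λ = (30 - 14)/(20 - 43) ≡ 16/24 mod 47. 24⁻¹ ≡ 2 (mod 47) since 24·2 = 48 ≡ 1, so λ ≡ 32.
  x = λ² - 43 - 20 = 1024 - 63 ≡ 21; y = λ·(43 - 21) - 14 ≡ 32. → (21, 32)
3B = (21, 32).
Finally 3A + 3B:
(19, 35) + (21, 32). λ = (32 - 35)/(21 - 19) ≡ 44/2 mod 47. 2⁻¹ ≡ 24 (mod 47), so λ ≡ 22.
  x = λ² - 19 - 21 = 484 - 40 ≡ 21; y = λ·(19 - 21) - 35 ≡ 15. → (21, 15)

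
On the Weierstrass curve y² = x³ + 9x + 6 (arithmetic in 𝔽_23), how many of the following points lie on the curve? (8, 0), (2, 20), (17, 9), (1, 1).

2

(8, 0): 0² ≡ 0, rhs ≡ 15 → off.
(2, 20): 20² ≡ 9, rhs ≡ 9 → on.
(17, 9): 9² ≡ 12, rhs ≡ 12 → on.
(1, 1): 1² ≡ 1, rhs ≡ 16 → off.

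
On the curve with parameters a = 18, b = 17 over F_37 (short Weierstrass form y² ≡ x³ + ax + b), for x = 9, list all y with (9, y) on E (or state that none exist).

none

x³ + 18x + 17 = 908 ≡ 20 (mod 37).
20 is a non-residue mod 37; no y exists.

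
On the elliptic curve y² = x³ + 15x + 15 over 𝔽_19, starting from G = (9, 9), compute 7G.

(12, 17)

Repeated addition: build up to 7G.
2G: tangent at (9, 9): λ = (3·9² + 15)/(2·9) ≡ 11/18. 18⁻¹ ≡ 18 (mod 19) since 18·18 = 324 ≡ 1, so λ ≡ 11·18 ≡ 8.
  x = λ² - 9 - 9 = 64 - 18 ≡ 8; y = λ·(9 - 8) - 9 ≡ 18. → (8, 18)
3G: (8, 18) + (9, 9). λ = (9 - 18)/(9 - 8) ≡ 10/1 mod 19. 1⁻¹ ≡ 1 (mod 19) since 1·1 = 1 ≡ 1, so λ ≡ 10.
  x = λ² - 8 - 9 = 100 - 17 ≡ 7; y = λ·(8 - 7) - 18 ≡ 11. → (7, 11)
4G: (7, 11) + (9, 9). λ = (9 - 11)/(9 - 7) ≡ 17/2 mod 19. 2⁻¹ ≡ 10 (mod 19), so λ ≡ 18.
  x = λ² - 7 - 9 = 324 - 16 ≡ 4; y = λ·(7 - 4) - 11 ≡ 5. → (4, 5)
5G: (4, 5) + (9, 9). λ = (9 - 5)/(9 - 4) ≡ 4/5 mod 19. 5⁻¹ ≡ 4 (mod 19), so λ ≡ 16.
  x = λ² - 4 - 9 = 256 - 13 ≡ 15; y = λ·(4 - 15) - 5 ≡ 9. → (15, 9)
6G: (15, 9) + (9, 9). λ = (9 - 9)/(9 - 15) ≡ 0/13 mod 19. 13⁻¹ ≡ 3 (mod 19), so λ ≡ 0.
  x = λ² - 15 - 9 = 0 - 24 ≡ 14; y = λ·(15 - 14) - 9 ≡ 10. → (14, 10)
7G: (14, 10) + (9, 9). λ = (9 - 10)/(9 - 14) ≡ 18/14 mod 19. 14⁻¹ ≡ 15 (mod 19), so λ ≡ 4.
  x = λ² - 14 - 9 = 16 - 23 ≡ 12; y = λ·(14 - 12) - 10 ≡ 17. → (12, 17)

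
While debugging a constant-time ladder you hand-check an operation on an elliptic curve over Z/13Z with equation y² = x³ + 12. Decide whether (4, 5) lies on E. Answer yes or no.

no

y² = 5² ≡ 12; x³ + 0x + 12 = 76 ≡ 11 (mod 13). 12 ≠ 11.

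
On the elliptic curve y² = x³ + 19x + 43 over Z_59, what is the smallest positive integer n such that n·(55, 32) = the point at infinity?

8

2P: tangent at (55, 32): λ = (3·55² + 19)/(2·32) ≡ 8/5. 5⁻¹ ≡ 12 (mod 59) since 5·12 = 60 ≡ 1, so λ ≡ 8·12 ≡ 37.
  x = λ² - 55 - 55 = 1369 - 110 ≡ 20; y = λ·(55 - 20) - 32 ≡ 24. → (20, 24)
3P: (20, 24) + (55, 32). λ = (32 - 24)/(55 - 20) ≡ 8/35 mod 59. 35⁻¹ ≡ 27 (mod 59) since 35·27 = 945 ≡ 1, so λ ≡ 39.
  x = λ² - 20 - 55 = 1521 - 75 ≡ 30; y = λ·(20 - 30) - 24 ≡ 58. → (30, 58)
4P: (30, 58) + (55, 32). λ = (32 - 58)/(55 - 30) ≡ 33/25 mod 59. 25⁻¹ ≡ 26 (mod 59), so λ ≡ 32.
  x = λ² - 30 - 55 = 1024 - 85 ≡ 54; y = λ·(30 - 54) - 58 ≡ 0. → (54, 0)
5P: (54, 0) + (55, 32). λ = (32 - 0)/(55 - 54) ≡ 32/1 mod 59. 1⁻¹ ≡ 1 (mod 59) since 1·1 = 1 ≡ 1, so λ ≡ 32.
  x = λ² - 54 - 55 = 1024 - 109 ≡ 30; y = λ·(54 - 30) - 0 ≡ 1. → (30, 1)
6P: (30, 1) + (55, 32). λ = (32 - 1)/(55 - 30) ≡ 31/25 mod 59. 25⁻¹ ≡ 26 (mod 59) since 25·26 = 650 ≡ 1, so λ ≡ 39.
  x = λ² - 30 - 55 = 1521 - 85 ≡ 20; y = λ·(30 - 20) - 1 ≡ 35. → (20, 35)
7P: (20, 35) + (55, 32). λ = (32 - 35)/(55 - 20) ≡ 56/35 mod 59. 35⁻¹ ≡ 27 (mod 59), so λ ≡ 37.
  x = λ² - 20 - 55 = 1369 - 75 ≡ 55; y = λ·(20 - 55) - 35 ≡ 27. → (55, 27)
8P: (55, 27) + (55, 32): same x and y₁ ≡ -y₂, so the sum is the point at infinity.
8P = the point at infinity, so the order is 8.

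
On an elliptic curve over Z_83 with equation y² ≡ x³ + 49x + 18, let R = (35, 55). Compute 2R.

tangent at (35, 55): λ = (3·35² + 49)/(2·55) ≡ 72/27. 27⁻¹ ≡ 40 (mod 83) since 27·40 = 1080 ≡ 1, so λ ≡ 72·40 ≡ 58.
  x = λ² - 35 - 35 = 3364 - 70 ≡ 57; y = λ·(35 - 57) - 55 ≡ 80. → (57, 80)

(57, 80)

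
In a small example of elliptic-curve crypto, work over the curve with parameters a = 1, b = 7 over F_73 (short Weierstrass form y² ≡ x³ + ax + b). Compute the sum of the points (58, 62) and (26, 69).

(50, 64)

(58, 62) + (26, 69). λ = (69 - 62)/(26 - 58) ≡ 7/41 mod 73. 41⁻¹ ≡ 57 (mod 73) since 41·57 = 2337 ≡ 1, so λ ≡ 34.
  x = λ² - 58 - 26 = 1156 - 84 ≡ 50; y = λ·(58 - 50) - 62 ≡ 64. → (50, 64)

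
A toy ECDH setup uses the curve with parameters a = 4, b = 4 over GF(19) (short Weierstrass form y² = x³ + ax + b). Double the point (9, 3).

tangent at (9, 3): λ = (3·9² + 4)/(2·3) ≡ 0/6. 6⁻¹ ≡ 16 (mod 19), so λ ≡ 0·16 ≡ 0.
  x = λ² - 9 - 9 = 0 - 18 ≡ 1; y = λ·(9 - 1) - 3 ≡ 16. → (1, 16)

(1, 16)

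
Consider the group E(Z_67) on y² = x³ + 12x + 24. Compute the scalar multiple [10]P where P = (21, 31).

(19, 64)

Repeated addition: build up to 10P.
2P: tangent at (21, 31): λ = (3·21² + 12)/(2·31) ≡ 62/62. 62⁻¹ ≡ 40 (mod 67) since 62·40 = 2480 ≡ 1, so λ ≡ 62·40 ≡ 1.
  x = λ² - 21 - 21 = 1 - 42 ≡ 26; y = λ·(21 - 26) - 31 ≡ 31. → (26, 31)
3P: (26, 31) + (21, 31). λ = (31 - 31)/(21 - 26) ≡ 0/62 mod 67. 62⁻¹ ≡ 40 (mod 67), so λ ≡ 0.
  x = λ² - 26 - 21 = 0 - 47 ≡ 20; y = λ·(26 - 20) - 31 ≡ 36. → (20, 36)
4P: (20, 36) + (21, 31). λ = (31 - 36)/(21 - 20) ≡ 62/1 mod 67. 1⁻¹ ≡ 1 (mod 67) since 1·1 = 1 ≡ 1, so λ ≡ 62.
  x = λ² - 20 - 21 = 3844 - 41 ≡ 51; y = λ·(20 - 51) - 36 ≡ 52. → (51, 52)
5P: (51, 52) + (21, 31). λ = (31 - 52)/(21 - 51) ≡ 46/37 mod 67. 37⁻¹ ≡ 29 (mod 67) since 37·29 = 1073 ≡ 1, so λ ≡ 61.
  x = λ² - 51 - 21 = 3721 - 72 ≡ 31; y = λ·(51 - 31) - 52 ≡ 29. → (31, 29)
6P: (31, 29) + (21, 31). λ = (31 - 29)/(21 - 31) ≡ 2/57 mod 67. 57⁻¹ ≡ 20 (mod 67) since 57·20 = 1140 ≡ 1, so λ ≡ 40.
  x = λ² - 31 - 21 = 1600 - 52 ≡ 7; y = λ·(31 - 7) - 29 ≡ 60. → (7, 60)
7P: (7, 60) + (21, 31). λ = (31 - 60)/(21 - 7) ≡ 38/14 mod 67. 14⁻¹ ≡ 24 (mod 67) since 14·24 = 336 ≡ 1, so λ ≡ 41.
  x = λ² - 7 - 21 = 1681 - 28 ≡ 45; y = λ·(7 - 45) - 60 ≡ 57. → (45, 57)
8P: (45, 57) + (21, 31). λ = (31 - 57)/(21 - 45) ≡ 41/43 mod 67. 43⁻¹ ≡ 53 (mod 67), so λ ≡ 29.
  x = λ² - 45 - 21 = 841 - 66 ≡ 38; y = λ·(45 - 38) - 57 ≡ 12. → (38, 12)
9P: (38, 12) + (21, 31). λ = (31 - 12)/(21 - 38) ≡ 19/50 mod 67. 50⁻¹ ≡ 63 (mod 67), so λ ≡ 58.
  x = λ² - 38 - 21 = 3364 - 59 ≡ 22; y = λ·(38 - 22) - 12 ≡ 45. → (22, 45)
10P: (22, 45) + (21, 31). λ = (31 - 45)/(21 - 22) ≡ 53/66 mod 67. 66⁻¹ ≡ 66 (mod 67), so λ ≡ 14.
  x = λ² - 22 - 21 = 196 - 43 ≡ 19; y = λ·(22 - 19) - 45 ≡ 64. → (19, 64)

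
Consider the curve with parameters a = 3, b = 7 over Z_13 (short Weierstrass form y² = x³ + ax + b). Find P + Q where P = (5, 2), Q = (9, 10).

(5, 2) + (9, 10). λ = (10 - 2)/(9 - 5) ≡ 8/4 mod 13. 4⁻¹ ≡ 10 (mod 13), so λ ≡ 2.
  x = λ² - 5 - 9 = 4 - 14 ≡ 3; y = λ·(5 - 3) - 2 ≡ 2. → (3, 2)

(3, 2)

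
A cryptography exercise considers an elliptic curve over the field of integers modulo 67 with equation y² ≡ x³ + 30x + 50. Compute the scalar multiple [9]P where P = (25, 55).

(55, 21)

Double-and-add on 9 = (1001)₂. Start with P = (25, 55) for the leading 1-bit.
double: tangent at (25, 55): λ = (3·25² + 30)/(2·55) ≡ 29/43. 43⁻¹ ≡ 53 (mod 67) since 43·53 = 2279 ≡ 1, so λ ≡ 29·53 ≡ 63.
  x = λ² - 25 - 25 = 3969 - 50 ≡ 33; y = λ·(25 - 33) - 55 ≡ 44. → (33, 44)
double: tangent at (33, 44): λ = (3·33² + 30)/(2·44) ≡ 14/21. 21⁻¹ ≡ 16 (mod 67), so λ ≡ 14·16 ≡ 23.
  x = λ² - 33 - 33 = 529 - 66 ≡ 61; y = λ·(33 - 61) - 44 ≡ 49. → (61, 49)
double: tangent at (61, 49): λ = (3·61² + 30)/(2·49) ≡ 4/31. 31⁻¹ ≡ 13 (mod 67), so λ ≡ 4·13 ≡ 52.
  x = λ² - 61 - 61 = 2704 - 122 ≡ 36; y = λ·(61 - 36) - 49 ≡ 45. → (36, 45)
add P: (36, 45) + (25, 55). λ = (55 - 45)/(25 - 36) ≡ 10/56 mod 67. 56⁻¹ ≡ 6 (mod 67), so λ ≡ 60.
  x = λ² - 36 - 25 = 3600 - 61 ≡ 55; y = λ·(36 - 55) - 45 ≡ 21. → (55, 21)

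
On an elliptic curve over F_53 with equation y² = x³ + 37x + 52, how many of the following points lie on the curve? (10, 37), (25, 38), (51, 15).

2

(10, 37): 37² ≡ 44, rhs ≡ 44 → on.
(25, 38): 38² ≡ 13, rhs ≡ 13 → on.
(51, 15): 15² ≡ 13, rhs ≡ 23 → off.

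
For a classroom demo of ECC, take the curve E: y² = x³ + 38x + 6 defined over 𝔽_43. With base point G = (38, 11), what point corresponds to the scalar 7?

(0, 7)

Double-and-add on 7 = (111)₂. Start with G = (38, 11) for the leading 1-bit.
double: tangent at (38, 11): λ = (3·38² + 38)/(2·11) ≡ 27/22. 22⁻¹ ≡ 2 (mod 43), so λ ≡ 27·2 ≡ 11.
  x = λ² - 38 - 38 = 121 - 76 ≡ 2; y = λ·(38 - 2) - 11 ≡ 41. → (2, 41)
add G: (2, 41) + (38, 11). λ = (11 - 41)/(38 - 2) ≡ 13/36 mod 43. 36⁻¹ ≡ 6 (mod 43) since 36·6 = 216 ≡ 1, so λ ≡ 35.
  x = λ² - 2 - 38 = 1225 - 40 ≡ 24; y = λ·(2 - 24) - 41 ≡ 6. → (24, 6)
double: tangent at (24, 6): λ = (3·24² + 38)/(2·6) ≡ 3/12. 12⁻¹ ≡ 18 (mod 43), so λ ≡ 3·18 ≡ 11.
  x = λ² - 24 - 24 = 121 - 48 ≡ 30; y = λ·(24 - 30) - 6 ≡ 14. → (30, 14)
add G: (30, 14) + (38, 11). λ = (11 - 14)/(38 - 30) ≡ 40/8 mod 43. 8⁻¹ ≡ 27 (mod 43), so λ ≡ 5.
  x = λ² - 30 - 38 = 25 - 68 ≡ 0; y = λ·(30 - 0) - 14 ≡ 7. → (0, 7)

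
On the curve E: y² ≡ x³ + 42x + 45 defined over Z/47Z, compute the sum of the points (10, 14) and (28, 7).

(10, 14) + (28, 7). λ = (7 - 14)/(28 - 10) ≡ 40/18 mod 47. 18⁻¹ ≡ 34 (mod 47), so λ ≡ 44.
  x = λ² - 10 - 28 = 1936 - 38 ≡ 18; y = λ·(10 - 18) - 14 ≡ 10. → (18, 10)

(18, 10)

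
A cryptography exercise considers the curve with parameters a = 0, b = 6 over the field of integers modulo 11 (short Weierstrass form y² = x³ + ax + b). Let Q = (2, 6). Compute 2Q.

tangent at (2, 6): λ = (3·2² + 0)/(2·6) ≡ 1/1. 1⁻¹ ≡ 1 (mod 11), so λ ≡ 1·1 ≡ 1.
  x = λ² - 2 - 2 = 1 - 4 ≡ 8; y = λ·(2 - 8) - 6 ≡ 10. → (8, 10)

(8, 10)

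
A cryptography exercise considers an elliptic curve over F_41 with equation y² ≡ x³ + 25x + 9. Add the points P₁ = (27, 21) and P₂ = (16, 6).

(29, 21)

(27, 21) + (16, 6). λ = (6 - 21)/(16 - 27) ≡ 26/30 mod 41. 30⁻¹ ≡ 26 (mod 41) since 30·26 = 780 ≡ 1, so λ ≡ 20.
  x = λ² - 27 - 16 = 400 - 43 ≡ 29; y = λ·(27 - 29) - 21 ≡ 21. → (29, 21)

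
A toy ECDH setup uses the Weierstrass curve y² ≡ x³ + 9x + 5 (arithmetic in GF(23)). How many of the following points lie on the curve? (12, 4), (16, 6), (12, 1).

2

(12, 4): 4² ≡ 16, rhs ≡ 1 → off.
(16, 6): 6² ≡ 13, rhs ≡ 13 → on.
(12, 1): 1² ≡ 1, rhs ≡ 1 → on.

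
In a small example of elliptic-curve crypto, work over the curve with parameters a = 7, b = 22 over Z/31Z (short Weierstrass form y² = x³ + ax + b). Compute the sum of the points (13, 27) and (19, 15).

(13, 27) + (19, 15). λ = (15 - 27)/(19 - 13) ≡ 19/6 mod 31. 6⁻¹ ≡ 26 (mod 31) since 6·26 = 156 ≡ 1, so λ ≡ 29.
  x = λ² - 13 - 19 = 841 - 32 ≡ 3; y = λ·(13 - 3) - 27 ≡ 15. → (3, 15)

(3, 15)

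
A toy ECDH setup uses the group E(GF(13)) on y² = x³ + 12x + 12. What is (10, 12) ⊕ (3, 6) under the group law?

(10, 12) + (3, 6). λ = (6 - 12)/(3 - 10) ≡ 7/6 mod 13. 6⁻¹ ≡ 11 (mod 13) since 6·11 = 66 ≡ 1, so λ ≡ 12.
  x = λ² - 10 - 3 = 144 - 13 ≡ 1; y = λ·(10 - 1) - 12 ≡ 5. → (1, 5)

(1, 5)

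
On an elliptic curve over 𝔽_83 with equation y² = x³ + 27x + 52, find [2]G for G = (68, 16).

tangent at (68, 16): λ = (3·68² + 27)/(2·16) ≡ 38/32. 32⁻¹ ≡ 13 (mod 83) since 32·13 = 416 ≡ 1, so λ ≡ 38·13 ≡ 79.
  x = λ² - 68 - 68 = 6241 - 136 ≡ 46; y = λ·(68 - 46) - 16 ≡ 62. → (46, 62)

(46, 62)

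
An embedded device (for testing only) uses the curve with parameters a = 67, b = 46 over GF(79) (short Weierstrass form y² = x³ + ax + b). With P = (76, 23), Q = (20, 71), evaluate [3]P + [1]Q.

(23, 61)

First 3P:
Repeated addition: build up to 3P.
2P: tangent at (76, 23): λ = (3·76² + 67)/(2·23) ≡ 15/46. 46⁻¹ ≡ 67 (mod 79), so λ ≡ 15·67 ≡ 57.
  x = λ² - 76 - 76 = 3249 - 152 ≡ 16; y = λ·(76 - 16) - 23 ≡ 0. → (16, 0)
3P: (16, 0) + (76, 23). λ = (23 - 0)/(76 - 16) ≡ 23/60 mod 79. 60⁻¹ ≡ 54 (mod 79), so λ ≡ 57.
  x = λ² - 16 - 76 = 3249 - 92 ≡ 76; y = λ·(16 - 76) - 0 ≡ 56. → (76, 56)
3P = (76, 56).
Finally 3P + Q:
(76, 56) + (20, 71). λ = (71 - 56)/(20 - 76) ≡ 15/23 mod 79. 23⁻¹ ≡ 55 (mod 79), so λ ≡ 35.
  x = λ² - 76 - 20 = 1225 - 96 ≡ 23; y = λ·(76 - 23) - 56 ≡ 61. → (23, 61)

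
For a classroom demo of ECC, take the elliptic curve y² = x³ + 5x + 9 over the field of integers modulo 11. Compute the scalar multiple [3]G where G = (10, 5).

(5, 7)

Repeated addition: build up to 3G.
2G: tangent at (10, 5): λ = (3·10² + 5)/(2·5) ≡ 8/10. 10⁻¹ ≡ 10 (mod 11), so λ ≡ 8·10 ≡ 3.
  x = λ² - 10 - 10 = 9 - 20 ≡ 0; y = λ·(10 - 0) - 5 ≡ 3. → (0, 3)
3G: (0, 3) + (10, 5). λ = (5 - 3)/(10 - 0) ≡ 2/10 mod 11. 10⁻¹ ≡ 10 (mod 11), so λ ≡ 9.
  x = λ² - 0 - 10 = 81 - 10 ≡ 5; y = λ·(0 - 5) - 3 ≡ 7. → (5, 7)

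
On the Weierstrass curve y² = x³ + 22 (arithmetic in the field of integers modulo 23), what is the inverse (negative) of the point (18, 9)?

(18, 14)

-(18, 9) = (18, -9 mod 23) = (18, 14).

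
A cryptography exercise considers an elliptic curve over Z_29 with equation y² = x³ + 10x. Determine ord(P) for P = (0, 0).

2

2P: (0, 0) + (0, 0): same x and y₁ ≡ -y₂, so the sum is the point at infinity.
2P = the point at infinity, so the order is 2.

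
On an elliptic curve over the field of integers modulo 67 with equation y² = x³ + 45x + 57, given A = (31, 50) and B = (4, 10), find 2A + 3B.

First 2A:
Repeated addition: build up to 2A.
2A: tangent at (31, 50): λ = (3·31² + 45)/(2·50) ≡ 47/33. 33⁻¹ ≡ 65 (mod 67) since 33·65 = 2145 ≡ 1, so λ ≡ 47·65 ≡ 40.
  x = λ² - 31 - 31 = 1600 - 62 ≡ 64; y = λ·(31 - 64) - 50 ≡ 37. → (64, 37)
2A = (64, 37).
Next 3B:
Repeated addition: build up to 3B.
2B: tangent at (4, 10): λ = (3·4² + 45)/(2·10) ≡ 26/20. 20⁻¹ ≡ 57 (mod 67), so λ ≡ 26·57 ≡ 8.
  x = λ² - 4 - 4 = 64 - 8 ≡ 56; y = λ·(4 - 56) - 10 ≡ 43. → (56, 43)
3B: (56, 43) + (4, 10). λ = (10 - 43)/(4 - 56) ≡ 34/15 mod 67. 15⁻¹ ≡ 9 (mod 67) since 15·9 = 135 ≡ 1, so λ ≡ 38.
  x = λ² - 56 - 4 = 1444 - 60 ≡ 44; y = λ·(56 - 44) - 43 ≡ 11. → (44, 11)
3B = (44, 11).
Finally 2A + 3B:
(64, 37) + (44, 11). λ = (11 - 37)/(44 - 64) ≡ 41/47 mod 67. 47⁻¹ ≡ 10 (mod 67) since 47·10 = 470 ≡ 1, so λ ≡ 8.
  x = λ² - 64 - 44 = 64 - 108 ≡ 23; y = λ·(64 - 23) - 37 ≡ 23. → (23, 23)

(23, 23)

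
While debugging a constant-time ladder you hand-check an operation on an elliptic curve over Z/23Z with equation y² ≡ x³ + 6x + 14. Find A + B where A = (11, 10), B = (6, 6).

(11, 10) + (6, 6). λ = (6 - 10)/(6 - 11) ≡ 19/18 mod 23. 18⁻¹ ≡ 9 (mod 23), so λ ≡ 10.
  x = λ² - 11 - 6 = 100 - 17 ≡ 14; y = λ·(11 - 14) - 10 ≡ 6. → (14, 6)

(14, 6)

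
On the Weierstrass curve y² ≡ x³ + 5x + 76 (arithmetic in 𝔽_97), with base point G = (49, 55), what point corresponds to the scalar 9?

(76, 33)

Repeated addition: build up to 9G.
2G: tangent at (49, 55): λ = (3·49² + 5)/(2·55) ≡ 30/13. 13⁻¹ ≡ 15 (mod 97) since 13·15 = 195 ≡ 1, so λ ≡ 30·15 ≡ 62.
  x = λ² - 49 - 49 = 3844 - 98 ≡ 60; y = λ·(49 - 60) - 55 ≡ 39. → (60, 39)
3G: (60, 39) + (49, 55). λ = (55 - 39)/(49 - 60) ≡ 16/86 mod 97. 86⁻¹ ≡ 44 (mod 97), so λ ≡ 25.
  x = λ² - 60 - 49 = 625 - 109 ≡ 31; y = λ·(60 - 31) - 39 ≡ 7. → (31, 7)
4G: (31, 7) + (49, 55). λ = (55 - 7)/(49 - 31) ≡ 48/18 mod 97. 18⁻¹ ≡ 27 (mod 97), so λ ≡ 35.
  x = λ² - 31 - 49 = 1225 - 80 ≡ 78; y = λ·(31 - 78) - 7 ≡ 94. → (78, 94)
5G: (78, 94) + (49, 55). λ = (55 - 94)/(49 - 78) ≡ 58/68 mod 97. 68⁻¹ ≡ 10 (mod 97) since 68·10 = 680 ≡ 1, so λ ≡ 95.
  x = λ² - 78 - 49 = 9025 - 127 ≡ 71; y = λ·(78 - 71) - 94 ≡ 86. → (71, 86)
6G: (71, 86) + (49, 55). λ = (55 - 86)/(49 - 71) ≡ 66/75 mod 97. 75⁻¹ ≡ 22 (mod 97) since 75·22 = 1650 ≡ 1, so λ ≡ 94.
  x = λ² - 71 - 49 = 8836 - 120 ≡ 83; y = λ·(71 - 83) - 86 ≡ 47. → (83, 47)
7G: (83, 47) + (49, 55). λ = (55 - 47)/(49 - 83) ≡ 8/63 mod 97. 63⁻¹ ≡ 77 (mod 97), so λ ≡ 34.
  x = λ² - 83 - 49 = 1156 - 132 ≡ 54; y = λ·(83 - 54) - 47 ≡ 66. → (54, 66)
8G: (54, 66) + (49, 55). λ = (55 - 66)/(49 - 54) ≡ 86/92 mod 97. 92⁻¹ ≡ 58 (mod 97) since 92·58 = 5336 ≡ 1, so λ ≡ 41.
  x = λ² - 54 - 49 = 1681 - 103 ≡ 26; y = λ·(54 - 26) - 66 ≡ 15. → (26, 15)
9G: (26, 15) + (49, 55). λ = (55 - 15)/(49 - 26) ≡ 40/23 mod 97. 23⁻¹ ≡ 38 (mod 97) since 23·38 = 874 ≡ 1, so λ ≡ 65.
  x = λ² - 26 - 49 = 4225 - 75 ≡ 76; y = λ·(26 - 76) - 15 ≡ 33. → (76, 33)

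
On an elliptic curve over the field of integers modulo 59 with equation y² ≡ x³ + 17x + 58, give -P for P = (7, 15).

(7, 44)

-(7, 15) = (7, -15 mod 59) = (7, 44).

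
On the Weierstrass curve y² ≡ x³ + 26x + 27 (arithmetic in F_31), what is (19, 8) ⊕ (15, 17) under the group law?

(4, 28)

(19, 8) + (15, 17). λ = (17 - 8)/(15 - 19) ≡ 9/27 mod 31. 27⁻¹ ≡ 23 (mod 31) since 27·23 = 621 ≡ 1, so λ ≡ 21.
  x = λ² - 19 - 15 = 441 - 34 ≡ 4; y = λ·(19 - 4) - 8 ≡ 28. → (4, 28)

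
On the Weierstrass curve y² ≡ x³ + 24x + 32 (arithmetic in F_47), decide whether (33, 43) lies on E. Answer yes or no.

no

y² = 43² ≡ 16; x³ + 24x + 32 = 36761 ≡ 7 (mod 47). 16 ≠ 7.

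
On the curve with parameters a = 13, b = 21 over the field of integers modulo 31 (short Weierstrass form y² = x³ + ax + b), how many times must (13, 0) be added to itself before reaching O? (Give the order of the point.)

2P: (13, 0) + (13, 0): same x and y₁ ≡ -y₂, so the sum is O.
2P = O, so the order is 2.

2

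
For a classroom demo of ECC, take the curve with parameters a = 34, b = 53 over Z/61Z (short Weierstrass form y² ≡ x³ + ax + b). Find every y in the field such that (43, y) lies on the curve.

x³ + 34x + 53 = 81022 ≡ 14 (mod 61).
Square roots of 14 mod 61: 21 and 40 (since 21² = 441 ≡ 14).

21, 40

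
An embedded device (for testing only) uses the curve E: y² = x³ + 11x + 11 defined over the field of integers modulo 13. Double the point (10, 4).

tangent at (10, 4): λ = (3·10² + 11)/(2·4) ≡ 12/8. 8⁻¹ ≡ 5 (mod 13), so λ ≡ 12·5 ≡ 8.
  x = λ² - 10 - 10 = 64 - 20 ≡ 5; y = λ·(10 - 5) - 4 ≡ 10. → (5, 10)

(5, 10)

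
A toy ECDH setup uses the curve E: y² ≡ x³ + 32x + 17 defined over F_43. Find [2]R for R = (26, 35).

tangent at (26, 35): λ = (3·26² + 32)/(2·35) ≡ 39/27. 27⁻¹ ≡ 8 (mod 43) since 27·8 = 216 ≡ 1, so λ ≡ 39·8 ≡ 11.
  x = λ² - 26 - 26 = 121 - 52 ≡ 26; y = λ·(26 - 26) - 35 ≡ 8. → (26, 8)

(26, 8)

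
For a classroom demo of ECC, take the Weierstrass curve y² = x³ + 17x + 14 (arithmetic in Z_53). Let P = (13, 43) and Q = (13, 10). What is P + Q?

O

The two points share x = 13 and their y-coordinates satisfy 43 + 10 ≡ 0 (mod 53), so they are inverses. Their sum is O.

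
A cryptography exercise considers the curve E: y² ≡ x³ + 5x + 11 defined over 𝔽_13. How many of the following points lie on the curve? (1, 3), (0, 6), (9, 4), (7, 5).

(1, 3): 3² ≡ 9, rhs ≡ 4 → off.
(0, 6): 6² ≡ 10, rhs ≡ 11 → off.
(9, 4): 4² ≡ 3, rhs ≡ 5 → off.
(7, 5): 5² ≡ 12, rhs ≡ 12 → on.

1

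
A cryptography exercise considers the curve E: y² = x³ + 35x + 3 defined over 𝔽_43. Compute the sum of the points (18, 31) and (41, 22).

(18, 31) + (41, 22). λ = (22 - 31)/(41 - 18) ≡ 34/23 mod 43. 23⁻¹ ≡ 15 (mod 43), so λ ≡ 37.
  x = λ² - 18 - 41 = 1369 - 59 ≡ 20; y = λ·(18 - 20) - 31 ≡ 24. → (20, 24)

(20, 24)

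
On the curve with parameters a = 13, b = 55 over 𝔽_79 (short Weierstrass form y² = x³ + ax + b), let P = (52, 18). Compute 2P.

(19, 50)

tangent at (52, 18): λ = (3·52² + 13)/(2·18) ≡ 67/36. 36⁻¹ ≡ 11 (mod 79), so λ ≡ 67·11 ≡ 26.
  x = λ² - 52 - 52 = 676 - 104 ≡ 19; y = λ·(52 - 19) - 18 ≡ 50. → (19, 50)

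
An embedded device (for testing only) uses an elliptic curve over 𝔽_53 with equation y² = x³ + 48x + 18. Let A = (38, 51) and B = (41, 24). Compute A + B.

(38, 51) + (41, 24). λ = (24 - 51)/(41 - 38) ≡ 26/3 mod 53. 3⁻¹ ≡ 18 (mod 53), so λ ≡ 44.
  x = λ² - 38 - 41 = 1936 - 79 ≡ 2; y = λ·(38 - 2) - 51 ≡ 49. → (2, 49)

(2, 49)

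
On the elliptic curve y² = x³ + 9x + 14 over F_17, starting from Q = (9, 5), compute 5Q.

(9, 5)

Double-and-add on 5 = (101)₂. Start with Q = (9, 5) for the leading 1-bit.
double: tangent at (9, 5): λ = (3·9² + 9)/(2·5) ≡ 14/10. 10⁻¹ ≡ 12 (mod 17) since 10·12 = 120 ≡ 1, so λ ≡ 14·12 ≡ 15.
  x = λ² - 9 - 9 = 225 - 18 ≡ 3; y = λ·(9 - 3) - 5 ≡ 0. → (3, 0)
double: (3, 0) + (3, 0): same x and y₁ ≡ -y₂, so the sum is ∞.
add Q: ∞ + (9, 5) = (9, 5) (identity).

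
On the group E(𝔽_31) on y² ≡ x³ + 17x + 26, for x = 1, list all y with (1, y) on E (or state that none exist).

none

x³ + 17x + 26 = 44 ≡ 13 (mod 31).
13 is a non-residue mod 31; no y exists.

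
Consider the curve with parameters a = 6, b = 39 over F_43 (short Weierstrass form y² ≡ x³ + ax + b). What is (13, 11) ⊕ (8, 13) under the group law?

(17, 25)

(13, 11) + (8, 13). λ = (13 - 11)/(8 - 13) ≡ 2/38 mod 43. 38⁻¹ ≡ 17 (mod 43), so λ ≡ 34.
  x = λ² - 13 - 8 = 1156 - 21 ≡ 17; y = λ·(13 - 17) - 11 ≡ 25. → (17, 25)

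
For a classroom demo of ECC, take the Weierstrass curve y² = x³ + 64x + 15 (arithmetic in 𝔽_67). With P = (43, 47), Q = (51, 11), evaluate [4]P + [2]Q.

First 4P:
Repeated addition: build up to 4P.
2P: tangent at (43, 47): λ = (3·43² + 64)/(2·47) ≡ 50/27. 27⁻¹ ≡ 5 (mod 67) since 27·5 = 135 ≡ 1, so λ ≡ 50·5 ≡ 49.
  x = λ² - 43 - 43 = 2401 - 86 ≡ 37; y = λ·(43 - 37) - 47 ≡ 46. → (37, 46)
3P: (37, 46) + (43, 47). λ = (47 - 46)/(43 - 37) ≡ 1/6 mod 67. 6⁻¹ ≡ 56 (mod 67) since 6·56 = 336 ≡ 1, so λ ≡ 56.
  x = λ² - 37 - 43 = 3136 - 80 ≡ 41; y = λ·(37 - 41) - 46 ≡ 65. → (41, 65)
4P: (41, 65) + (43, 47). λ = (47 - 65)/(43 - 41) ≡ 49/2 mod 67. 2⁻¹ ≡ 34 (mod 67), so λ ≡ 58.
  x = λ² - 41 - 43 = 3364 - 84 ≡ 64; y = λ·(41 - 64) - 65 ≡ 8. → (64, 8)
4P = (64, 8).
Next 2Q:
Repeated addition: build up to 2Q.
2Q: tangent at (51, 11): λ = (3·51² + 64)/(2·11) ≡ 28/22. 22⁻¹ ≡ 64 (mod 67), so λ ≡ 28·64 ≡ 50.
  x = λ² - 51 - 51 = 2500 - 102 ≡ 53; y = λ·(51 - 53) - 11 ≡ 23. → (53, 23)
2Q = (53, 23).
Finally 4P + 2Q:
(64, 8) + (53, 23). λ = (23 - 8)/(53 - 64) ≡ 15/56 mod 67. 56⁻¹ ≡ 6 (mod 67), so λ ≡ 23.
  x = λ² - 64 - 53 = 529 - 117 ≡ 10; y = λ·(64 - 10) - 8 ≡ 28. → (10, 28)

(10, 28)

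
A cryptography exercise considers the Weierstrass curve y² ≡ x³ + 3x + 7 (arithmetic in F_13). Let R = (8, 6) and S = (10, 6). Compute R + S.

(8, 7)

(8, 6) + (10, 6). λ = (6 - 6)/(10 - 8) ≡ 0/2 mod 13. 2⁻¹ ≡ 7 (mod 13) since 2·7 = 14 ≡ 1, so λ ≡ 0.
  x = λ² - 8 - 10 = 0 - 18 ≡ 8; y = λ·(8 - 8) - 6 ≡ 7. → (8, 7)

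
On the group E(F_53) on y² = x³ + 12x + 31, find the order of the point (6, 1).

2P: tangent at (6, 1): λ = (3·6² + 12)/(2·1) ≡ 14/2. 2⁻¹ ≡ 27 (mod 53) since 2·27 = 54 ≡ 1, so λ ≡ 14·27 ≡ 7.
  x = λ² - 6 - 6 = 49 - 12 ≡ 37; y = λ·(6 - 37) - 1 ≡ 47. → (37, 47)
3P: (37, 47) + (6, 1). λ = (1 - 47)/(6 - 37) ≡ 7/22 mod 53. 22⁻¹ ≡ 41 (mod 53), so λ ≡ 22.
  x = λ² - 37 - 6 = 484 - 43 ≡ 17; y = λ·(37 - 17) - 47 ≡ 22. → (17, 22)
4P: (17, 22) + (6, 1). λ = (1 - 22)/(6 - 17) ≡ 32/42 mod 53. 42⁻¹ ≡ 24 (mod 53), so λ ≡ 26.
  x = λ² - 17 - 6 = 676 - 23 ≡ 17; y = λ·(17 - 17) - 22 ≡ 31. → (17, 31)
5P: (17, 31) + (6, 1). λ = (1 - 31)/(6 - 17) ≡ 23/42 mod 53. 42⁻¹ ≡ 24 (mod 53) since 42·24 = 1008 ≡ 1, so λ ≡ 22.
  x = λ² - 17 - 6 = 484 - 23 ≡ 37; y = λ·(17 - 37) - 31 ≡ 6. → (37, 6)
6P: (37, 6) + (6, 1). λ = (1 - 6)/(6 - 37) ≡ 48/22 mod 53. 22⁻¹ ≡ 41 (mod 53), so λ ≡ 7.
  x = λ² - 37 - 6 = 49 - 43 ≡ 6; y = λ·(37 - 6) - 6 ≡ 52. → (6, 52)
7P: (6, 52) + (6, 1): same x and y₁ ≡ -y₂, so the sum is O.
7P = O, so the order is 7.

7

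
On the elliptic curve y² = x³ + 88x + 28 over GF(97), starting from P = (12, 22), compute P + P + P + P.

Double-and-add on 4 = (100)₂. Start with P = (12, 22) for the leading 1-bit.
double: tangent at (12, 22): λ = (3·12² + 88)/(2·22) ≡ 35/44. 44⁻¹ ≡ 86 (mod 97) since 44·86 = 3784 ≡ 1, so λ ≡ 35·86 ≡ 3.
  x = λ² - 12 - 12 = 9 - 24 ≡ 82; y = λ·(12 - 82) - 22 ≡ 59. → (82, 59)
double: tangent at (82, 59): λ = (3·82² + 88)/(2·59) ≡ 84/21. 21⁻¹ ≡ 37 (mod 97) since 21·37 = 777 ≡ 1, so λ ≡ 84·37 ≡ 4.
  x = λ² - 82 - 82 = 16 - 164 ≡ 46; y = λ·(82 - 46) - 59 ≡ 85. → (46, 85)

(46, 85)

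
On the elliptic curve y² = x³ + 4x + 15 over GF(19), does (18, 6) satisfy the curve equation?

no

y² = 6² ≡ 17; x³ + 4x + 15 = 5919 ≡ 10 (mod 19). 17 ≠ 10.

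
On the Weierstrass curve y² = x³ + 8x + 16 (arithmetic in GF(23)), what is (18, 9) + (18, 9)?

(16, 13)

tangent at (18, 9): λ = (3·18² + 8)/(2·9) ≡ 14/18. 18⁻¹ ≡ 9 (mod 23) since 18·9 = 162 ≡ 1, so λ ≡ 14·9 ≡ 11.
  x = λ² - 18 - 18 = 121 - 36 ≡ 16; y = λ·(18 - 16) - 9 ≡ 13. → (16, 13)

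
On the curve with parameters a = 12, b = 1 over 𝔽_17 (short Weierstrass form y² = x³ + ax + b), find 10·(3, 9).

Write Q = (3, 9).
Double-and-add on 10 = (1010)₂. Start with Q = (3, 9) for the leading 1-bit.
double: tangent at (3, 9): λ = (3·3² + 12)/(2·9) ≡ 5/1. 1⁻¹ ≡ 1 (mod 17) since 1·1 = 1 ≡ 1, so λ ≡ 5·1 ≡ 5.
  x = λ² - 3 - 3 = 25 - 6 ≡ 2; y = λ·(3 - 2) - 9 ≡ 13. → (2, 13)
double: tangent at (2, 13): λ = (3·2² + 12)/(2·13) ≡ 7/9. 9⁻¹ ≡ 2 (mod 17), so λ ≡ 7·2 ≡ 14.
  x = λ² - 2 - 2 = 196 - 4 ≡ 5; y = λ·(2 - 5) - 13 ≡ 13. → (5, 13)
add Q: (5, 13) + (3, 9). λ = (9 - 13)/(3 - 5) ≡ 13/15 mod 17. 15⁻¹ ≡ 8 (mod 17), so λ ≡ 2.
  x = λ² - 5 - 3 = 4 - 8 ≡ 13; y = λ·(5 - 13) - 13 ≡ 5. → (13, 5)
double: tangent at (13, 5): λ = (3·13² + 12)/(2·5) ≡ 9/10. 10⁻¹ ≡ 12 (mod 17) since 10·12 = 120 ≡ 1, so λ ≡ 9·12 ≡ 6.
  x = λ² - 13 - 13 = 36 - 26 ≡ 10; y = λ·(13 - 10) - 5 ≡ 13. → (10, 13)

(10, 13)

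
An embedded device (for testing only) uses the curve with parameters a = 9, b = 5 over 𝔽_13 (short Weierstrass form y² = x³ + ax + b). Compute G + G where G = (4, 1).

(8, 2)

tangent at (4, 1): λ = (3·4² + 9)/(2·1) ≡ 5/2. 2⁻¹ ≡ 7 (mod 13), so λ ≡ 5·7 ≡ 9.
  x = λ² - 4 - 4 = 81 - 8 ≡ 8; y = λ·(4 - 8) - 1 ≡ 2. → (8, 2)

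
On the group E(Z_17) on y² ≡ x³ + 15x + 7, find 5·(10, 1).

(16, 5)

Write P = (10, 1).
Double-and-add on 5 = (101)₂. Start with P = (10, 1) for the leading 1-bit.
double: tangent at (10, 1): λ = (3·10² + 15)/(2·1) ≡ 9/2. 2⁻¹ ≡ 9 (mod 17), so λ ≡ 9·9 ≡ 13.
  x = λ² - 10 - 10 = 169 - 20 ≡ 13; y = λ·(10 - 13) - 1 ≡ 11. → (13, 11)
double: tangent at (13, 11): λ = (3·13² + 15)/(2·11) ≡ 12/5. 5⁻¹ ≡ 7 (mod 17) since 5·7 = 35 ≡ 1, so λ ≡ 12·7 ≡ 16.
  x = λ² - 13 - 13 = 256 - 26 ≡ 9; y = λ·(13 - 9) - 11 ≡ 2. → (9, 2)
add P: (9, 2) + (10, 1). λ = (1 - 2)/(10 - 9) ≡ 16/1 mod 17. 1⁻¹ ≡ 1 (mod 17), so λ ≡ 16.
  x = λ² - 9 - 10 = 256 - 19 ≡ 16; y = λ·(9 - 16) - 2 ≡ 5. → (16, 5)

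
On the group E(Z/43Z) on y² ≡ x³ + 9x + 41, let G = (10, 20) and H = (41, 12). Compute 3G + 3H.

First 3G:
Repeated addition: build up to 3G.
2G: tangent at (10, 20): λ = (3·10² + 9)/(2·20) ≡ 8/40. 40⁻¹ ≡ 14 (mod 43), so λ ≡ 8·14 ≡ 26.
  x = λ² - 10 - 10 = 676 - 20 ≡ 11; y = λ·(10 - 11) - 20 ≡ 40. → (11, 40)
3G: (11, 40) + (10, 20). λ = (20 - 40)/(10 - 11) ≡ 23/42 mod 43. 42⁻¹ ≡ 42 (mod 43), so λ ≡ 20.
  x = λ² - 11 - 10 = 400 - 21 ≡ 35; y = λ·(11 - 35) - 40 ≡ 39. → (35, 39)
3G = (35, 39).
Next 3H:
Repeated addition: build up to 3H.
2H: tangent at (41, 12): λ = (3·41² + 9)/(2·12) ≡ 21/24. 24⁻¹ ≡ 9 (mod 43), so λ ≡ 21·9 ≡ 17.
  x = λ² - 41 - 41 = 289 - 82 ≡ 35; y = λ·(41 - 35) - 12 ≡ 4. → (35, 4)
3H: (35, 4) + (41, 12). λ = (12 - 4)/(41 - 35) ≡ 8/6 mod 43. 6⁻¹ ≡ 36 (mod 43), so λ ≡ 30.
  x = λ² - 35 - 41 = 900 - 76 ≡ 7; y = λ·(35 - 7) - 4 ≡ 19. → (7, 19)
3H = (7, 19).
Finally 3G + 3H:
(35, 39) + (7, 19). λ = (19 - 39)/(7 - 35) ≡ 23/15 mod 43. 15⁻¹ ≡ 23 (mod 43), so λ ≡ 13.
  x = λ² - 35 - 7 = 169 - 42 ≡ 41; y = λ·(35 - 41) - 39 ≡ 12. → (41, 12)

(41, 12)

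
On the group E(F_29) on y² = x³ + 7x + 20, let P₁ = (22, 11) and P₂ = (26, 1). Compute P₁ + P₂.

(9, 0)

(22, 11) + (26, 1). λ = (1 - 11)/(26 - 22) ≡ 19/4 mod 29. 4⁻¹ ≡ 22 (mod 29), so λ ≡ 12.
  x = λ² - 22 - 26 = 144 - 48 ≡ 9; y = λ·(22 - 9) - 11 ≡ 0. → (9, 0)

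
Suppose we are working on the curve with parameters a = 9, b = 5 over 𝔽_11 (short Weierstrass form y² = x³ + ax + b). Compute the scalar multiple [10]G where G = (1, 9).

(0, 7)

Double-and-add on 10 = (1010)₂. Start with G = (1, 9) for the leading 1-bit.
double: tangent at (1, 9): λ = (3·1² + 9)/(2·9) ≡ 1/7. 7⁻¹ ≡ 8 (mod 11) since 7·8 = 56 ≡ 1, so λ ≡ 1·8 ≡ 8.
  x = λ² - 1 - 1 = 64 - 2 ≡ 7; y = λ·(1 - 7) - 9 ≡ 9. → (7, 9)
double: tangent at (7, 9): λ = (3·7² + 9)/(2·9) ≡ 2/7. 7⁻¹ ≡ 8 (mod 11), so λ ≡ 2·8 ≡ 5.
  x = λ² - 7 - 7 = 25 - 14 ≡ 0; y = λ·(7 - 0) - 9 ≡ 4. → (0, 4)
add G: (0, 4) + (1, 9). λ = (9 - 4)/(1 - 0) ≡ 5/1 mod 11. 1⁻¹ ≡ 1 (mod 11), so λ ≡ 5.
  x = λ² - 0 - 1 = 25 - 1 ≡ 2; y = λ·(0 - 2) - 4 ≡ 8. → (2, 8)
double: tangent at (2, 8): λ = (3·2² + 9)/(2·8) ≡ 10/5. 5⁻¹ ≡ 9 (mod 11) since 5·9 = 45 ≡ 1, so λ ≡ 10·9 ≡ 2.
  x = λ² - 2 - 2 = 4 - 4 ≡ 0; y = λ·(2 - 0) - 8 ≡ 7. → (0, 7)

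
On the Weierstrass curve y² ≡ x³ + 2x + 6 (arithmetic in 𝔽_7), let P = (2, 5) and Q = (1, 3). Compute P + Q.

(2, 5) + (1, 3). λ = (3 - 5)/(1 - 2) ≡ 5/6 mod 7. 6⁻¹ ≡ 6 (mod 7) since 6·6 = 36 ≡ 1, so λ ≡ 2.
  x = λ² - 2 - 1 = 4 - 3 ≡ 1; y = λ·(2 - 1) - 5 ≡ 4. → (1, 4)

(1, 4)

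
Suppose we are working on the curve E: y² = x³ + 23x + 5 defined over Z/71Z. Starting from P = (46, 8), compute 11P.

(13, 67)

Double-and-add on 11 = (1011)₂. Start with P = (46, 8) for the leading 1-bit.
double: tangent at (46, 8): λ = (3·46² + 23)/(2·8) ≡ 52/16. 16⁻¹ ≡ 40 (mod 71), so λ ≡ 52·40 ≡ 21.
  x = λ² - 46 - 46 = 441 - 92 ≡ 65; y = λ·(46 - 65) - 8 ≡ 19. → (65, 19)
double: tangent at (65, 19): λ = (3·65² + 23)/(2·19) ≡ 60/38. 38⁻¹ ≡ 43 (mod 71), so λ ≡ 60·43 ≡ 24.
  x = λ² - 65 - 65 = 576 - 130 ≡ 20; y = λ·(65 - 20) - 19 ≡ 67. → (20, 67)
add P: (20, 67) + (46, 8). λ = (8 - 67)/(46 - 20) ≡ 12/26 mod 71. 26⁻¹ ≡ 41 (mod 71), so λ ≡ 66.
  x = λ² - 20 - 46 = 4356 - 66 ≡ 30; y = λ·(20 - 30) - 67 ≡ 54. → (30, 54)
double: tangent at (30, 54): λ = (3·30² + 23)/(2·54) ≡ 25/37. 37⁻¹ ≡ 48 (mod 71) since 37·48 = 1776 ≡ 1, so λ ≡ 25·48 ≡ 64.
  x = λ² - 30 - 30 = 4096 - 60 ≡ 60; y = λ·(30 - 60) - 54 ≡ 14. → (60, 14)
add P: (60, 14) + (46, 8). λ = (8 - 14)/(46 - 60) ≡ 65/57 mod 71. 57⁻¹ ≡ 5 (mod 71), so λ ≡ 41.
  x = λ² - 60 - 46 = 1681 - 106 ≡ 13; y = λ·(60 - 13) - 14 ≡ 67. → (13, 67)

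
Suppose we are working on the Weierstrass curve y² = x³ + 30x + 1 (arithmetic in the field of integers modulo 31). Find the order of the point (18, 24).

7

2P: tangent at (18, 24): λ = (3·18² + 30)/(2·24) ≡ 10/17. 17⁻¹ ≡ 11 (mod 31), so λ ≡ 10·11 ≡ 17.
  x = λ² - 18 - 18 = 289 - 36 ≡ 5; y = λ·(18 - 5) - 24 ≡ 11. → (5, 11)
3P: (5, 11) + (18, 24). λ = (24 - 11)/(18 - 5) ≡ 13/13 mod 31. 13⁻¹ ≡ 12 (mod 31) since 13·12 = 156 ≡ 1, so λ ≡ 1.
  x = λ² - 5 - 18 = 1 - 23 ≡ 9; y = λ·(5 - 9) - 11 ≡ 16. → (9, 16)
4P: (9, 16) + (18, 24). λ = (24 - 16)/(18 - 9) ≡ 8/9 mod 31. 9⁻¹ ≡ 7 (mod 31) since 9·7 = 63 ≡ 1, so λ ≡ 25.
  x = λ² - 9 - 18 = 625 - 27 ≡ 9; y = λ·(9 - 9) - 16 ≡ 15. → (9, 15)
5P: (9, 15) + (18, 24). λ = (24 - 15)/(18 - 9) ≡ 9/9 mod 31. 9⁻¹ ≡ 7 (mod 31), so λ ≡ 1.
  x = λ² - 9 - 18 = 1 - 27 ≡ 5; y = λ·(9 - 5) - 15 ≡ 20. → (5, 20)
6P: (5, 20) + (18, 24). λ = (24 - 20)/(18 - 5) ≡ 4/13 mod 31. 13⁻¹ ≡ 12 (mod 31) since 13·12 = 156 ≡ 1, so λ ≡ 17.
  x = λ² - 5 - 18 = 289 - 23 ≡ 18; y = λ·(5 - 18) - 20 ≡ 7. → (18, 7)
7P: (18, 7) + (18, 24): same x and y₁ ≡ -y₂, so the sum is 𝒪.
7P = 𝒪, so the order is 7.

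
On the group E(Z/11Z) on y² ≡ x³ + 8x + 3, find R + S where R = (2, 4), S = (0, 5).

(2, 4) + (0, 5). λ = (5 - 4)/(0 - 2) ≡ 1/9 mod 11. 9⁻¹ ≡ 5 (mod 11) since 9·5 = 45 ≡ 1, so λ ≡ 5.
  x = λ² - 2 - 0 = 25 - 2 ≡ 1; y = λ·(2 - 1) - 4 ≡ 1. → (1, 1)

(1, 1)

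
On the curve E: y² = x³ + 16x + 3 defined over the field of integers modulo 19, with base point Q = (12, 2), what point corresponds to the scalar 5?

(11, 3)

Double-and-add on 5 = (101)₂. Start with Q = (12, 2) for the leading 1-bit.
double: tangent at (12, 2): λ = (3·12² + 16)/(2·2) ≡ 11/4. 4⁻¹ ≡ 5 (mod 19), so λ ≡ 11·5 ≡ 17.
  x = λ² - 12 - 12 = 289 - 24 ≡ 18; y = λ·(12 - 18) - 2 ≡ 10. → (18, 10)
double: tangent at (18, 10): λ = (3·18² + 16)/(2·10) ≡ 0/1. 1⁻¹ ≡ 1 (mod 19), so λ ≡ 0·1 ≡ 0.
  x = λ² - 18 - 18 = 0 - 36 ≡ 2; y = λ·(18 - 2) - 10 ≡ 9. → (2, 9)
add Q: (2, 9) + (12, 2). λ = (2 - 9)/(12 - 2) ≡ 12/10 mod 19. 10⁻¹ ≡ 2 (mod 19) since 10·2 = 20 ≡ 1, so λ ≡ 5.
  x = λ² - 2 - 12 = 25 - 14 ≡ 11; y = λ·(2 - 11) - 9 ≡ 3. → (11, 3)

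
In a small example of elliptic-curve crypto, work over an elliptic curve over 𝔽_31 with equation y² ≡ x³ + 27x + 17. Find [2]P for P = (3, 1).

(10, 27)

tangent at (3, 1): λ = (3·3² + 27)/(2·1) ≡ 23/2. 2⁻¹ ≡ 16 (mod 31) since 2·16 = 32 ≡ 1, so λ ≡ 23·16 ≡ 27.
  x = λ² - 3 - 3 = 729 - 6 ≡ 10; y = λ·(3 - 10) - 1 ≡ 27. → (10, 27)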